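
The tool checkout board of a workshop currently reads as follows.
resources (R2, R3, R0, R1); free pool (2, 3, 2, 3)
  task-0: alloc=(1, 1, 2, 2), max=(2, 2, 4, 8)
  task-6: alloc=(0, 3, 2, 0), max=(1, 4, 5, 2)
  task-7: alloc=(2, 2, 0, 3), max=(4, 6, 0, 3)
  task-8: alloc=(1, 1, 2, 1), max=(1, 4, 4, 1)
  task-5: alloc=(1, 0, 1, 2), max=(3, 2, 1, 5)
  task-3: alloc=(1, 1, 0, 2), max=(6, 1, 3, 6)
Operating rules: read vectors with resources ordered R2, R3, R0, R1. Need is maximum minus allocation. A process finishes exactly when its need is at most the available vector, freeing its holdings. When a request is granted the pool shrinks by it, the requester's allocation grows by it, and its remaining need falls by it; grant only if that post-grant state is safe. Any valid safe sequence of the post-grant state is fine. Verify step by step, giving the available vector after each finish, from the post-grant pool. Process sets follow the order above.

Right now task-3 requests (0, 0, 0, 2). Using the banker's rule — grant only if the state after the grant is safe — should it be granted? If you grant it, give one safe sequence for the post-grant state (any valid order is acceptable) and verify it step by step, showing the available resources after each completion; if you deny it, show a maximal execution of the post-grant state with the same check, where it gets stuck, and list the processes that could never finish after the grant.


GRANT. The post-grant state is safe; one safe sequence: task-8, task-7, task-5, task-0, task-6, task-3.
Key observation: even at the reduced pool (2, 3, 2, 1), task-8 fits immediately, so safety survives the grant.
Verifying the post-grant state step by step:
  pool = (2, 3, 2, 1)
  task-8: need (0, 3, 2, 0) fits (2, 3, 2, 1); releases (1, 1, 2, 1), pool now (3, 4, 4, 2)
  task-7: need (2, 4, 0, 0) fits (3, 4, 4, 2); releases (2, 2, 0, 3), pool now (5, 6, 4, 5)
  task-5: need (2, 2, 0, 3) fits (5, 6, 4, 5); releases (1, 0, 1, 2), pool now (6, 6, 5, 7)
  task-0: need (1, 1, 2, 6) fits (6, 6, 5, 7); releases (1, 1, 2, 2), pool now (7, 7, 7, 9)
  task-6: need (1, 1, 3, 2) fits (7, 7, 7, 9); releases (0, 3, 2, 0), pool now (7, 10, 9, 9)
  task-3: need (5, 0, 3, 2) fits (7, 10, 9, 9); releases (1, 1, 0, 4), pool now (8, 11, 9, 13)


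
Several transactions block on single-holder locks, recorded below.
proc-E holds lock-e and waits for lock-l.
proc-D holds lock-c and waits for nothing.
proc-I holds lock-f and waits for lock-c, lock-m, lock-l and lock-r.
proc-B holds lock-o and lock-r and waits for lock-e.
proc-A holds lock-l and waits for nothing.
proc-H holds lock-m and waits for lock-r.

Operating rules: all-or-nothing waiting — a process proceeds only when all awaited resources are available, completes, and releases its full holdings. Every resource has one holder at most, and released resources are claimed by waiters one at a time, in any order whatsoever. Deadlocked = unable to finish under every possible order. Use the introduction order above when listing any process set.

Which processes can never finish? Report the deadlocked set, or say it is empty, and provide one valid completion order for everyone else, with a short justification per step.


No process is deadlocked.
Key observation: the wait graph is acyclic; completion cascades from the unblocked processes through everyone else.
One completion order for the rest: proc-A, proc-D, proc-E, proc-B, proc-H, proc-I.
Walking it through:
  proc-A: no waits; runs immediately, freeing lock-l
  proc-D: no waits; runs immediately, freeing lock-c
  proc-E waits on lock-l — all released -> runs and releases lock-e
  proc-B waits on lock-e — all released -> runs and releases lock-o and lock-r
  proc-H waits on lock-r — all released -> runs and releases lock-m
  proc-I waits on lock-c, lock-m, lock-l and lock-r — all released -> runs and releases lock-f


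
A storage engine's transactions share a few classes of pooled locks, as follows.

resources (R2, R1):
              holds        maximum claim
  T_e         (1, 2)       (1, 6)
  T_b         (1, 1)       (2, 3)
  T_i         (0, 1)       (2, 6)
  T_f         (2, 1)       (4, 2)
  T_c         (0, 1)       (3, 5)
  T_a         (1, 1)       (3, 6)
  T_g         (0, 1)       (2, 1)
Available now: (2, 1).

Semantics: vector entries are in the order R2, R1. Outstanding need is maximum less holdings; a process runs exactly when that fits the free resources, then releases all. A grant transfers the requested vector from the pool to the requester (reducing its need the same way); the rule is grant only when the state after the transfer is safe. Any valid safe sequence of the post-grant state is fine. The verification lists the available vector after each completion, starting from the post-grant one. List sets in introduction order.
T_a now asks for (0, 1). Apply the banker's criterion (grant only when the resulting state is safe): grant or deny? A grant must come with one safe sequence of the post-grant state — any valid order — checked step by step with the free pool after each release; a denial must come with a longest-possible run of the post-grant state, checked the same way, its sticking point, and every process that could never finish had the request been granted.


DENY: after the grant no complete ordering would exist.
Key observation: even finishing T_g, T_f, T_b leaves just (5, 3) free — too little R1 for any of the remaining processes.
On the post-grant state, T_g, T_f, T_b is a maximal run — nothing extends it. Step-by-step check:
  pool = (2, 0)
  run T_g (needs (2, 0), free (2, 0)); after release of (0, 1) the pool is (2, 1)
  run T_f (needs (2, 1), free (2, 1)); after release of (2, 1) the pool is (4, 2)
  run T_b (needs (1, 2), free (4, 2)); after release of (1, 1) the pool is (5, 3)
  blocked: T_e wants (0, 4), pool (5, 3) — not enough R1
  blocked: T_i wants (2, 5), pool (5, 3) — not enough R1
  blocked: T_c wants (3, 4), pool (5, 3) — not enough R1
  blocked: T_a wants (2, 4), pool (5, 3) — not enough R1
Had the request been granted, T_e, T_i, T_c and T_a could never finish.


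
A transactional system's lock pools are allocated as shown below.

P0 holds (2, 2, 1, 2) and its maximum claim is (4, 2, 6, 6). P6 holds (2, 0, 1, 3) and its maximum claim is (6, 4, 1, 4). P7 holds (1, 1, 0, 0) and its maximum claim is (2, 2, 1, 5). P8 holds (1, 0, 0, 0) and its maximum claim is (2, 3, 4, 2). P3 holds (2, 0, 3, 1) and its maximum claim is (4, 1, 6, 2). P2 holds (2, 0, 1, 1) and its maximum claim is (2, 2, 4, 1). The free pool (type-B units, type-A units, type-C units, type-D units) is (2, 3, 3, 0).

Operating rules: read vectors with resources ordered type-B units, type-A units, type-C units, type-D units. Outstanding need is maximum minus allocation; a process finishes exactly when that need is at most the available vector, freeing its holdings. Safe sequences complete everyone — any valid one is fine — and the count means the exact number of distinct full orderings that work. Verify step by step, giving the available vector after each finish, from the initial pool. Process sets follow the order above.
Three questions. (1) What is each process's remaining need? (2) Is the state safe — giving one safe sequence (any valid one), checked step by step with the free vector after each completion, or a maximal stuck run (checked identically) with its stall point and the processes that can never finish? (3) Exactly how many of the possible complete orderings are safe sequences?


(1) Remaining need (order type-B units, type-A units, type-C units, type-D units):
  P0: (2, 0, 5, 4)
  P6: (4, 4, 0, 1)
  P7: (1, 1, 1, 5)
  P8: (1, 3, 4, 2)
  P3: (2, 1, 3, 1)
  P2: (0, 2, 3, 0)
(2) UNSAFE.
Key observation: after P2, P3, P8 the pool peaks at (7, 3, 7, 2), and each blocked process is short somewhere: P0 on type-D units; P6 on type-A units; P7 on type-D units.
A maximal execution: P2, P3, P8 — then nothing else fits. Walking it through:
  pool = (2, 3, 3, 0)
  run P2 (needs (0, 2, 3, 0), free (2, 3, 3, 0)); after release of (2, 0, 1, 1) the pool is (4, 3, 4, 1)
  run P3 (needs (2, 1, 3, 1), free (4, 3, 4, 1)); after release of (2, 0, 3, 1) the pool is (6, 3, 7, 2)
  run P8 (needs (1, 3, 4, 2), free (6, 3, 7, 2)); after release of (1, 0, 0, 0) the pool is (7, 3, 7, 2)
  P0 still needs (2, 0, 5, 4) but only (7, 3, 7, 2) is free — short on type-D units
  P6 still needs (4, 4, 0, 1) but only (7, 3, 7, 2) is free — short on type-A units
  P7 still needs (1, 1, 1, 5) but only (7, 3, 7, 2) is free — short on type-D units
Permanently blocked: P0, P6 and P7.
(3) The exact count: 0 of the possible complete orderings are safe sequences.


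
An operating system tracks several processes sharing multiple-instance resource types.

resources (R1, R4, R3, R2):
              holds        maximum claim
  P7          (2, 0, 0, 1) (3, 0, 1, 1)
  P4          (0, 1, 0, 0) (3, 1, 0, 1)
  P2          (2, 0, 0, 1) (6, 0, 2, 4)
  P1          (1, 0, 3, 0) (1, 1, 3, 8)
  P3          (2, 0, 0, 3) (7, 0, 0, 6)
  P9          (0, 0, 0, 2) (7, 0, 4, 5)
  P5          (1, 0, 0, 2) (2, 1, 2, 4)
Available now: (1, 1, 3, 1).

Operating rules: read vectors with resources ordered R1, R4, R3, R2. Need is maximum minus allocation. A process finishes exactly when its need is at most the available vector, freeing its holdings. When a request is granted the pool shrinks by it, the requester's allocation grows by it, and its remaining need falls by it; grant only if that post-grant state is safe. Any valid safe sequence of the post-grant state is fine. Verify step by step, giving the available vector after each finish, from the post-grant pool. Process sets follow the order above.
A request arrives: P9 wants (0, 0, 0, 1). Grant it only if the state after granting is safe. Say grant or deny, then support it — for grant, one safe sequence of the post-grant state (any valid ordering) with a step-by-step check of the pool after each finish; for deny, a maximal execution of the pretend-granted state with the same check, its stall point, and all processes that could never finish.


DENY: after the grant no complete ordering would exist.
Key observation: the pool after P7, P4 is (3, 2, 3, 1); every surviving request exceeds it in R2, so progress ends there.
Pretend the grant happened; the run P7, P4 goes as far as possible. Check, step by step:
  pool = (1, 1, 3, 0)
  P7: need (1, 0, 1, 0) fits (1, 1, 3, 0); releases (2, 0, 0, 1), pool now (3, 1, 3, 1)
  P4: need (3, 0, 0, 1) fits (3, 1, 3, 1); releases (0, 1, 0, 0), pool now (3, 2, 3, 1)
  P2 cannot run: need (4, 0, 2, 3) vs free (3, 2, 3, 1) (insufficient R1 and R2)
  P1 cannot run: need (0, 1, 0, 8) vs free (3, 2, 3, 1) (insufficient R2)
  P3 cannot run: need (5, 0, 0, 3) vs free (3, 2, 3, 1) (insufficient R1 and R2)
  P9 cannot run: need (7, 0, 4, 2) vs free (3, 2, 3, 1) (insufficient R1, R3 and R2)
  P5 cannot run: need (1, 1, 2, 2) vs free (3, 2, 3, 1) (insufficient R2)
Processes that could never finish after the grant: P2, P1, P3, P9 and P5.


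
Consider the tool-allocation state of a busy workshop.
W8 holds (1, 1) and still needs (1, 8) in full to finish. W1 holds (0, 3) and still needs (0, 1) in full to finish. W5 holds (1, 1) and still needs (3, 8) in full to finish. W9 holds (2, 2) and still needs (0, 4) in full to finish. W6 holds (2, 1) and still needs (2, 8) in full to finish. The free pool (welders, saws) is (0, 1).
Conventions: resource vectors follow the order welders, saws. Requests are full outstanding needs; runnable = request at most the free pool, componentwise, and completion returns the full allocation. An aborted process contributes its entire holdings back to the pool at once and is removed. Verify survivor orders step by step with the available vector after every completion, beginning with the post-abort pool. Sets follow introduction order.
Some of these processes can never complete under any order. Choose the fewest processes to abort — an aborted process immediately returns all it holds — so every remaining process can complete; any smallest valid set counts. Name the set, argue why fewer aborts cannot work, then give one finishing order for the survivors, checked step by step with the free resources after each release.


Minimum abort set: W8 and W5.
Key observation: the deadlocked W6 becomes finishable only because W8 and W5 released (2, 2); it completes at step 3 below.
No one abort is enough; case by case: W8 alone leaves W5 blocked (short on saws); W1 alone leaves W8 blocked (short on saws); W5 alone leaves W8 blocked (short on saws); W9 alone leaves W8 blocked (short on saws); W6 alone leaves W8 blocked (short on saws).
One survivor order: W1, W9, W6. Step-by-step check (post-abort pool first):
  pool = (2, 3)
  W1: need (0, 1) fits (2, 3); releases (0, 3), pool now (2, 6)
  W9: need (0, 4) fits (2, 6); releases (2, 2), pool now (4, 8)
  W6: need (2, 8) fits (4, 8); releases (2, 1), pool now (6, 9)


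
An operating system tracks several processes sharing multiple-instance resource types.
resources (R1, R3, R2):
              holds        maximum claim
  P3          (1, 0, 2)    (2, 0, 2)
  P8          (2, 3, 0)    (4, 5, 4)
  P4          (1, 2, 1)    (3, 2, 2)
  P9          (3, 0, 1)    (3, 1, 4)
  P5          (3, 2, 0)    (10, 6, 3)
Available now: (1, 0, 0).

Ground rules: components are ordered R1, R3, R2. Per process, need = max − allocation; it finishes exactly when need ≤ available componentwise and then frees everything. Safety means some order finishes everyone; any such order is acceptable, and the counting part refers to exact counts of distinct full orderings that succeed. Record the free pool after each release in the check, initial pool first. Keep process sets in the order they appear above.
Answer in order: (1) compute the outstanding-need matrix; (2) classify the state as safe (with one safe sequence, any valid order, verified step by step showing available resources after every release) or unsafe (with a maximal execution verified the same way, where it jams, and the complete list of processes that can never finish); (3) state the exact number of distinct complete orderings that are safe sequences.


(1) Outstanding need per process (order R1, R3, R2):
  P3: (1, 0, 0)
  P8: (2, 2, 4)
  P4: (2, 0, 1)
  P9: (0, 1, 3)
  P5: (7, 4, 3)
(2) SAFE, for example via the order P3, P4, P9, P8, P5.
Key observation: the order's first zero-slack moment is P3 ((1, 0, 0) needed, (1, 0, 0) free — a requested resource with nothing to spare).
Verifying each step:
  pool = (1, 0, 0)
  run P3 (needs (1, 0, 0), free (1, 0, 0)); after release of (1, 0, 2) the pool is (2, 0, 2)
  run P4 (needs (2, 0, 1), free (2, 0, 2)); after release of (1, 2, 1) the pool is (3, 2, 3)
  run P9 (needs (0, 1, 3), free (3, 2, 3)); after release of (3, 0, 1) the pool is (6, 2, 4)
  run P8 (needs (2, 2, 4), free (6, 2, 4)); after release of (2, 3, 0) the pool is (8, 5, 4)
  run P5 (needs (7, 4, 3), free (8, 5, 4)); after release of (3, 2, 0) the pool is (11, 7, 4)
(3) The exact count: 1 of the possible complete orderings is a safe sequence.


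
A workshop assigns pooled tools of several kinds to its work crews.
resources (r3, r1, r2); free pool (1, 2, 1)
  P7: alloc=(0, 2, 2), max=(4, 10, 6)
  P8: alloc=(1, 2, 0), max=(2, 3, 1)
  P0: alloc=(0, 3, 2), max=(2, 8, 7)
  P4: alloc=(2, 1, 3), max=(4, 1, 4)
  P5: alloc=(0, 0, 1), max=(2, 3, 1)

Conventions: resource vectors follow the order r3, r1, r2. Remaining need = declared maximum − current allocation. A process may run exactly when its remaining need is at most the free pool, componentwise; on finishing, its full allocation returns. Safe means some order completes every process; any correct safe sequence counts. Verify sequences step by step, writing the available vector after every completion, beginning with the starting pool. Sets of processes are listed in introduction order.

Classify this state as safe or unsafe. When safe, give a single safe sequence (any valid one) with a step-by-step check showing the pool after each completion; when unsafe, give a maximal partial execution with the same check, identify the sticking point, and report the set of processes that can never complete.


The state is SAFE; one workable sequence: P8, P4, P5, P0, P7.
Key observation: at P8 the run first touches a limit — (1, 1, 1) against (1, 2, 1), exact on a resource it actually requests.
Check, step by step:
  pool = (1, 2, 1)
  P8: need (1, 1, 1) fits (1, 2, 1); releases (1, 2, 0), pool now (2, 4, 1)
  P4: need (2, 0, 1) fits (2, 4, 1); releases (2, 1, 3), pool now (4, 5, 4)
  P5: need (2, 3, 0) fits (4, 5, 4); releases (0, 0, 1), pool now (4, 5, 5)
  P0: need (2, 5, 5) fits (4, 5, 5); releases (0, 3, 2), pool now (4, 8, 7)
  P7: need (4, 8, 4) fits (4, 8, 7); releases (0, 2, 2), pool now (4, 10, 9)


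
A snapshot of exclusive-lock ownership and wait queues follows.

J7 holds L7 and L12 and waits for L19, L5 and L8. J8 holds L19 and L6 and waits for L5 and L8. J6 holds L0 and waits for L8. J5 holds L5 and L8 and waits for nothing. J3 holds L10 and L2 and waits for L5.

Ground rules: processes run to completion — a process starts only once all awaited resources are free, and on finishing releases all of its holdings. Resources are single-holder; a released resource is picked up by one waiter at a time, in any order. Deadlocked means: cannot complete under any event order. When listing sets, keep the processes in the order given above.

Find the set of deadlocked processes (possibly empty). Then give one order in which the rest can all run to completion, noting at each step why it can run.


No process is deadlocked.
Key observation: all waits point, directly or indirectly, at processes that can finish, so nothing is permanently blocked.
The rest can finish in the order J5, J3, J8, J6, J7.
Step-by-step check:
  run J5 (it waits on nothing); releases L5 and L8
  run J3 (all its waits — L5 — are resolved); releases L10 and L2
  run J8 (all its waits — L5 and L8 — are resolved); releases L19 and L6
  run J6 (all its waits — L8 — are resolved); releases L0
  run J7 (all its waits — L19, L5 and L8 — are resolved); releases L7 and L12


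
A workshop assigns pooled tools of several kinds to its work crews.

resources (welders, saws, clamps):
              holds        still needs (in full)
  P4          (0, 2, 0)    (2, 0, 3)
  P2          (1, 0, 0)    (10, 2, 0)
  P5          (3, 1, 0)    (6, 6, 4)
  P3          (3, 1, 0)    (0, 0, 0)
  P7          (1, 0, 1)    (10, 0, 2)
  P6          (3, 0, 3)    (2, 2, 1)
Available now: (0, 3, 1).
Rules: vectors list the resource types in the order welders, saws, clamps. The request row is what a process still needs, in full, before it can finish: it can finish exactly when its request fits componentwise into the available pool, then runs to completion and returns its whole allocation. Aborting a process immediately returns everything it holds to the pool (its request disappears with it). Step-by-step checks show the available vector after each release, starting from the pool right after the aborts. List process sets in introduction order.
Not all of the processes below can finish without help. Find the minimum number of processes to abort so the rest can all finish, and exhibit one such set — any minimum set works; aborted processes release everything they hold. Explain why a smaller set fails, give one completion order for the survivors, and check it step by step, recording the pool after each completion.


The answer: abort P2.
Key observation: P7 was stuck for good until P2 gave back (1, 0, 0); in the order shown it finishes at step 5.
Minimality: the empty abort set fails — the state is deadlocked as it stands.
The survivors complete as P3, P6, P4, P5, P7. Check, step by step (starting from the post-abort pool):
  pool = (1, 3, 1)
  P3 needs (0, 0, 0) <= (1, 3, 1) -> finishes; pool += (3, 1, 0) = (4, 4, 1)
  P6 needs (2, 2, 1) <= (4, 4, 1) -> finishes; pool += (3, 0, 3) = (7, 4, 4)
  P4 needs (2, 0, 3) <= (7, 4, 4) -> finishes; pool += (0, 2, 0) = (7, 6, 4)
  P5 needs (6, 6, 4) <= (7, 6, 4) -> finishes; pool += (3, 1, 0) = (10, 7, 4)
  P7 needs (10, 0, 2) <= (10, 7, 4) -> finishes; pool += (1, 0, 1) = (11, 7, 5)


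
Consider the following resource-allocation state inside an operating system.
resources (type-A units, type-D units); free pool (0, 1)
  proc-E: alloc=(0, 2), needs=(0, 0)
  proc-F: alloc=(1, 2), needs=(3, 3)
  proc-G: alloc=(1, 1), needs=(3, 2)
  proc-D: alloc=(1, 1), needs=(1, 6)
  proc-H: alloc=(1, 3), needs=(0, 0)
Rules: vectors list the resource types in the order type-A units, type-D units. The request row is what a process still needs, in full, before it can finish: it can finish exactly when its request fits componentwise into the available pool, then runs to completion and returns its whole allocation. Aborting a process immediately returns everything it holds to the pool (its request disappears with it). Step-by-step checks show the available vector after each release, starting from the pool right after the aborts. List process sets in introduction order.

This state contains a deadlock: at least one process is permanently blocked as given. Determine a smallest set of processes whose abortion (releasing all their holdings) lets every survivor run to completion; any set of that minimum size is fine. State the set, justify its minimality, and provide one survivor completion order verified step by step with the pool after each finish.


The answer: abort proc-G.
Key observation: proc-F was stuck for good until proc-G gave back (1, 1); in the order shown it finishes at step 4.
Minimality: the empty abort set fails — the state is deadlocked as it stands.
The survivors complete as proc-E, proc-H, proc-D, proc-F. Step-by-step check (starting from the post-abort pool):
  pool = (1, 2)
  proc-E needs (0, 0) <= (1, 2) -> finishes; pool += (0, 2) = (1, 4)
  proc-H needs (0, 0) <= (1, 4) -> finishes; pool += (1, 3) = (2, 7)
  proc-D needs (1, 6) <= (2, 7) -> finishes; pool += (1, 1) = (3, 8)
  proc-F needs (3, 3) <= (3, 8) -> finishes; pool += (1, 2) = (4, 10)


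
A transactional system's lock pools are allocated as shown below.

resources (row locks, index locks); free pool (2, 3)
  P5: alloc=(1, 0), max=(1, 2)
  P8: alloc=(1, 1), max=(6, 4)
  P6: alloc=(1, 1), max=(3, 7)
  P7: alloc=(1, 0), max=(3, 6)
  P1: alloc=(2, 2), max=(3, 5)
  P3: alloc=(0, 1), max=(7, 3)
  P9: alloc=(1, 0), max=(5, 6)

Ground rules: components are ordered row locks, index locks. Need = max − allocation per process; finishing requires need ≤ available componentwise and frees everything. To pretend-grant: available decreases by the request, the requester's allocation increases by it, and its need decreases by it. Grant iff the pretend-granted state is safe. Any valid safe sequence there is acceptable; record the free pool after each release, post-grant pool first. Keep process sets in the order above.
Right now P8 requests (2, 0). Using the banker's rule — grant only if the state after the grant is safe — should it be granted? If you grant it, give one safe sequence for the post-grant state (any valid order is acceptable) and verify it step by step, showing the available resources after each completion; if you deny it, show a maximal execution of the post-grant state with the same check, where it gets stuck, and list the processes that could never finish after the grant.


GRANT. The post-grant state is safe; one safe sequence: P5, P1, P8, P6, P3, P9, P7.
Key observation: the transfer keeps a workable pool ((0, 3)); P5 starts the safe sequence.
Step-by-step check of the post-grant state:
  pool = (0, 3)
  P5: need (0, 2) fits (0, 3); releases (1, 0), pool now (1, 3)
  P1: need (1, 3) fits (1, 3); releases (2, 2), pool now (3, 5)
  P8: need (3, 3) fits (3, 5); releases (3, 1), pool now (6, 6)
  P6: need (2, 6) fits (6, 6); releases (1, 1), pool now (7, 7)
  P3: need (7, 2) fits (7, 7); releases (0, 1), pool now (7, 8)
  P9: need (4, 6) fits (7, 8); releases (1, 0), pool now (8, 8)
  P7: need (2, 6) fits (8, 8); releases (1, 0), pool now (9, 8)


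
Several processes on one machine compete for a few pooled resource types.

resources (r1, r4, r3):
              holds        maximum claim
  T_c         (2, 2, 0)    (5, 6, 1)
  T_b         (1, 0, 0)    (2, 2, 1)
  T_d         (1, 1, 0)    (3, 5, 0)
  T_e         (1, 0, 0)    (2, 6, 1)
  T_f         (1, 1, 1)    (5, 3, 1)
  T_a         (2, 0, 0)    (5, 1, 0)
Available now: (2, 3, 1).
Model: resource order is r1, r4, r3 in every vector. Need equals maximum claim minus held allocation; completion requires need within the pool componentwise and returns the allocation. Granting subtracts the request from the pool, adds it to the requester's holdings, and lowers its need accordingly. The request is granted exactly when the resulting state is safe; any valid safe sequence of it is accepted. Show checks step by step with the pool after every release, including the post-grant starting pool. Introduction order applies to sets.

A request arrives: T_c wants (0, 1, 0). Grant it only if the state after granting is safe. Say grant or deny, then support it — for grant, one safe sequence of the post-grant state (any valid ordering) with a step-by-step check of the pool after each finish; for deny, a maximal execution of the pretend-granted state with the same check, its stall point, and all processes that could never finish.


GRANT: granting preserves safety; a valid post-grant sequence is T_b, T_a, T_f, T_c, T_e, T_d.
Key observation: even at the reduced pool (2, 2, 1), T_b fits immediately, so safety survives the grant.
Verifying the post-grant state step by step:
  pool = (2, 2, 1)
  T_b needs (1, 2, 1) <= (2, 2, 1) -> finishes; pool += (1, 0, 0) = (3, 2, 1)
  T_a needs (3, 1, 0) <= (3, 2, 1) -> finishes; pool += (2, 0, 0) = (5, 2, 1)
  T_f needs (4, 2, 0) <= (5, 2, 1) -> finishes; pool += (1, 1, 1) = (6, 3, 2)
  T_c needs (3, 3, 1) <= (6, 3, 2) -> finishes; pool += (2, 3, 0) = (8, 6, 2)
  T_e needs (1, 6, 1) <= (8, 6, 2) -> finishes; pool += (1, 0, 0) = (9, 6, 2)
  T_d needs (2, 4, 0) <= (9, 6, 2) -> finishes; pool += (1, 1, 0) = (10, 7, 2)


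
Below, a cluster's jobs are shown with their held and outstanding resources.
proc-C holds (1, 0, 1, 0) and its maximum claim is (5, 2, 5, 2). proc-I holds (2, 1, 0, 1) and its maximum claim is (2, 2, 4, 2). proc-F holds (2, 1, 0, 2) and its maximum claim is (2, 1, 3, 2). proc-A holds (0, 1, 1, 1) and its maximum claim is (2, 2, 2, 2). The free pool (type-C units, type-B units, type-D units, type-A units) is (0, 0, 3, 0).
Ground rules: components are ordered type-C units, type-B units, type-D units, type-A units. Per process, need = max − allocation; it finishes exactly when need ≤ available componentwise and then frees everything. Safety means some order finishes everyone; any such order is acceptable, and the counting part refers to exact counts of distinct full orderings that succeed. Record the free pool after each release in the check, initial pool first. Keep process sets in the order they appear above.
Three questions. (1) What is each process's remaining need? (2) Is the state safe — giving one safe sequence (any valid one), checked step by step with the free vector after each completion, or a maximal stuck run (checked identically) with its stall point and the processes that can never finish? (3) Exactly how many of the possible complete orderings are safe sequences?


(1) Outstanding need per process (order type-C units, type-B units, type-D units, type-A units):
  proc-C: (4, 2, 4, 2)
  proc-I: (0, 1, 4, 1)
  proc-F: (0, 0, 3, 0)
  proc-A: (2, 1, 1, 1)
(2) SAFE. One safe sequence: proc-F, proc-A, proc-I, proc-C.
Key observation: proc-F is the earliest step where a requested resource binds exactly: need (0, 0, 3, 0), pool (0, 0, 3, 0) at its turn.
Walking it through:
  pool = (0, 0, 3, 0)
  proc-F: need (0, 0, 3, 0) fits (0, 0, 3, 0); releases (2, 1, 0, 2), pool now (2, 1, 3, 2)
  proc-A: need (2, 1, 1, 1) fits (2, 1, 3, 2); releases (0, 1, 1, 1), pool now (2, 2, 4, 3)
  proc-I: need (0, 1, 4, 1) fits (2, 2, 4, 3); releases (2, 1, 0, 1), pool now (4, 3, 4, 4)
  proc-C: need (4, 2, 4, 2) fits (4, 3, 4, 4); releases (1, 0, 1, 0), pool now (5, 3, 5, 4)
(3) The exact count: 1 of the possible complete orderings is a safe sequence.


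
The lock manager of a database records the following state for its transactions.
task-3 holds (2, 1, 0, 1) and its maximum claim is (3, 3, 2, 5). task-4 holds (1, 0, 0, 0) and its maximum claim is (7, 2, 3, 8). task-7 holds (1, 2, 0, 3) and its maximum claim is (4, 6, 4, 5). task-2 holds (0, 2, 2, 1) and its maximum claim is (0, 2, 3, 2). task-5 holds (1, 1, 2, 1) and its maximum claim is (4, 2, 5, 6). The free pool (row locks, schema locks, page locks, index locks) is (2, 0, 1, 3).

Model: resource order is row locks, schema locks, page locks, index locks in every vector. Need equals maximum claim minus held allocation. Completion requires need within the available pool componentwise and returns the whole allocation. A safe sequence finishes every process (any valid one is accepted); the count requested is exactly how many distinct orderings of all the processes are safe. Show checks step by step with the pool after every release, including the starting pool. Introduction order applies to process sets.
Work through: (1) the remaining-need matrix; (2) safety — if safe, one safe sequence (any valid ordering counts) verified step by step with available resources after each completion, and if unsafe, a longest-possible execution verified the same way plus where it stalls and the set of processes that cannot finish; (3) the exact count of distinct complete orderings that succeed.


(1) Outstanding need per process (order row locks, schema locks, page locks, index locks):
  task-3: (1, 2, 2, 4)
  task-4: (6, 2, 3, 8)
  task-7: (3, 4, 4, 2)
  task-2: (0, 0, 1, 1)
  task-5: (3, 1, 3, 5)
(2) The state is SAFE; one workable sequence: task-2, task-3, task-5, task-7, task-4.
Key observation: reading the order forward, task-2 is the first process whose need (0, 0, 1, 1) meets the free pool (2, 0, 1, 3) exactly on a resource it requests.
Walking it through:
  pool = (2, 0, 1, 3)
  run task-2 (needs (0, 0, 1, 1), free (2, 0, 1, 3)); after release of (0, 2, 2, 1) the pool is (2, 2, 3, 4)
  run task-3 (needs (1, 2, 2, 4), free (2, 2, 3, 4)); after release of (2, 1, 0, 1) the pool is (4, 3, 3, 5)
  run task-5 (needs (3, 1, 3, 5), free (4, 3, 3, 5)); after release of (1, 1, 2, 1) the pool is (5, 4, 5, 6)
  run task-7 (needs (3, 4, 4, 2), free (5, 4, 5, 6)); after release of (1, 2, 0, 3) the pool is (6, 6, 5, 9)
  run task-4 (needs (6, 2, 3, 8), free (6, 6, 5, 9)); after release of (1, 0, 0, 0) the pool is (7, 6, 5, 9)
(3) The exact count: 1 of the possible complete orderings is a safe sequence.


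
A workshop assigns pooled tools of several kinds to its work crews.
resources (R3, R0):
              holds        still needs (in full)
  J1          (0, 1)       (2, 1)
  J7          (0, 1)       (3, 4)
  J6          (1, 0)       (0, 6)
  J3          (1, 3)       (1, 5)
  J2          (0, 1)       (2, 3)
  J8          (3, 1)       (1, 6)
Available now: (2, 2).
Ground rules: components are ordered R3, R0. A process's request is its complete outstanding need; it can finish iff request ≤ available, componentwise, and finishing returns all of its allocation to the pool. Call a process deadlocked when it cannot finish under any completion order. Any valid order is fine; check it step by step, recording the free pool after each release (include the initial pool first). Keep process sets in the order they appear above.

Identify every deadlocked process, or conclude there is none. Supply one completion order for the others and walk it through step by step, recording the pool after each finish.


The deadlocked set is J7, J6, J3 and J8.
Key observation: after J1, J2 the pool peaks at (2, 4), and each blocked process is short somewhere: J7 on R3; J6 on R0; J3 on R0; J8 on R0.
One completion order for the rest: J1, J2. Verifying each step:
  pool = (2, 2)
  J1: need (2, 1) fits (2, 2); releases (0, 1), pool now (2, 3)
  J2: need (2, 3) fits (2, 3); releases (0, 1), pool now (2, 4)
The blocked processes can never fit:
  J7 cannot run: need (3, 4) vs free (2, 4) (insufficient R3)
  J6 cannot run: need (0, 6) vs free (2, 4) (insufficient R0)
  J3 cannot run: need (1, 5) vs free (2, 4) (insufficient R0)
  J8 cannot run: need (1, 6) vs free (2, 4) (insufficient R0)


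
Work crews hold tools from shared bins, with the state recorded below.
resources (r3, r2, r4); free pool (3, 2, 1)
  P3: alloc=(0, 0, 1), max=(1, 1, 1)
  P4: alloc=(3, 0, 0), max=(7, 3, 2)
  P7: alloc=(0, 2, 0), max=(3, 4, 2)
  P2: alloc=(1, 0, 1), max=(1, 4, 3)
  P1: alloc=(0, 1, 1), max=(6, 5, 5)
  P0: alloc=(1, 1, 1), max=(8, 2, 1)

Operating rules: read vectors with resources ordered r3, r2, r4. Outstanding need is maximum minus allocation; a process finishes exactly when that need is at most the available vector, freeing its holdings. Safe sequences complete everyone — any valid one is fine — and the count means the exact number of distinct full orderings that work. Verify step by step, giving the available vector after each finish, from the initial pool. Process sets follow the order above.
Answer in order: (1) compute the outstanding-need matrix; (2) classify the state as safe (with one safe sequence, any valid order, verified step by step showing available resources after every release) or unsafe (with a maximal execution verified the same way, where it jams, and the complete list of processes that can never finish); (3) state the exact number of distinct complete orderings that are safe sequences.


(1) Remaining need (order r3, r2, r4):
  P3: (1, 1, 0)
  P4: (4, 3, 2)
  P7: (3, 2, 2)
  P2: (0, 4, 2)
  P1: (6, 4, 4)
  P0: (7, 1, 0)
(2) SAFE — a valid safe sequence is P3, P7, P2, P4, P0, P1.
Key observation: P7 is the earliest step where a requested resource binds exactly: need (3, 2, 2), pool (3, 2, 2) at its turn.
Check, step by step:
  pool = (3, 2, 1)
  run P3 (needs (1, 1, 0), free (3, 2, 1)); after release of (0, 0, 1) the pool is (3, 2, 2)
  run P7 (needs (3, 2, 2), free (3, 2, 2)); after release of (0, 2, 0) the pool is (3, 4, 2)
  run P2 (needs (0, 4, 2), free (3, 4, 2)); after release of (1, 0, 1) the pool is (4, 4, 3)
  run P4 (needs (4, 3, 2), free (4, 4, 3)); after release of (3, 0, 0) the pool is (7, 4, 3)
  run P0 (needs (7, 1, 0), free (7, 4, 3)); after release of (1, 1, 1) the pool is (8, 5, 4)
  run P1 (needs (6, 4, 4), free (8, 5, 4)); after release of (0, 1, 1) the pool is (8, 6, 5)
(3) The exact count: 1 of the possible complete orderings is a safe sequence.


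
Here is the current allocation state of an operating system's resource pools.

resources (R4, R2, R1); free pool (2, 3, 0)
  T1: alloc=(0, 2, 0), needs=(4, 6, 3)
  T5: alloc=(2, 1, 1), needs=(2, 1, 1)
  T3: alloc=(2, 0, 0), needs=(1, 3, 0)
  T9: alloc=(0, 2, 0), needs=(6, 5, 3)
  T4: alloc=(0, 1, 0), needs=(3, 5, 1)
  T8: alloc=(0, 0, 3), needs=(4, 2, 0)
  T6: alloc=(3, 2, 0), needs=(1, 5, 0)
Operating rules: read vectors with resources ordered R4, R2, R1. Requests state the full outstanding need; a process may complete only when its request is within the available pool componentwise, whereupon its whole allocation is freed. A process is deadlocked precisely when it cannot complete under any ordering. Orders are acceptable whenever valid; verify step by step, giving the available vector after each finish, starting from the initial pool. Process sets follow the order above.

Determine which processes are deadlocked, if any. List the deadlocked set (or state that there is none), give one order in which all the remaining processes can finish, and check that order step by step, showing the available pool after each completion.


Deadlocked set: T1, T9, T4 and T6.
Key observation: once T3, T8, T5 finish, the pool peaks at (6, 4, 4) — and every remaining process still needs more R2 than that.
One completion order for the rest: T3, T8, T5. Verifying each step:
  pool = (2, 3, 0)
  T3 needs (1, 3, 0) <= (2, 3, 0) -> finishes; pool += (2, 0, 0) = (4, 3, 0)
  T8 needs (4, 2, 0) <= (4, 3, 0) -> finishes; pool += (0, 0, 3) = (4, 3, 3)
  T5 needs (2, 1, 1) <= (4, 3, 3) -> finishes; pool += (2, 1, 1) = (6, 4, 4)
The blocked processes can never fit:
  blocked: T1 wants (4, 6, 3), pool (6, 4, 4) — not enough R2
  blocked: T9 wants (6, 5, 3), pool (6, 4, 4) — not enough R2
  blocked: T4 wants (3, 5, 1), pool (6, 4, 4) — not enough R2
  blocked: T6 wants (1, 5, 0), pool (6, 4, 4) — not enough R2


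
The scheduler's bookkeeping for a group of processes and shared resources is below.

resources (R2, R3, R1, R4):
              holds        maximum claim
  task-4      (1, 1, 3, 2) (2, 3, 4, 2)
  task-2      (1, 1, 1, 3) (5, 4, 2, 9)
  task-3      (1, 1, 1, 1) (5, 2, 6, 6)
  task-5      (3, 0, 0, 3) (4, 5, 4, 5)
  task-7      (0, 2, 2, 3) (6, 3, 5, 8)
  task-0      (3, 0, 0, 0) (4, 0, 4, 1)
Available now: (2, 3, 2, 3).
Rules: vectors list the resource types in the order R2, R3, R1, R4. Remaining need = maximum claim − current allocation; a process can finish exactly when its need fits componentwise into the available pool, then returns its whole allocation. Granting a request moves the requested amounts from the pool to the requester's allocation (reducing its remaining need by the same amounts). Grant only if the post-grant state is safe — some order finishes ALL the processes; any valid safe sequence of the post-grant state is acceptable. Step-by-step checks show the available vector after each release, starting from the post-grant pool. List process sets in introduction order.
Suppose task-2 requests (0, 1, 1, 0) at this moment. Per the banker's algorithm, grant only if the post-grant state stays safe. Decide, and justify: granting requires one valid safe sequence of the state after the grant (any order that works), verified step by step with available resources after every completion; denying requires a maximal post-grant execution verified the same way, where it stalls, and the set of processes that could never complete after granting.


GRANT: granting preserves safety; a valid post-grant sequence is task-4, task-0, task-7, task-3, task-5, task-2.
Key observation: (2, 2, 1, 3) free after granting still covers task-4 first, and each release covers the next.
Verifying the post-grant state step by step:
  pool = (2, 2, 1, 3)
  run task-4 (needs (1, 2, 1, 0), free (2, 2, 1, 3)); after release of (1, 1, 3, 2) the pool is (3, 3, 4, 5)
  run task-0 (needs (1, 0, 4, 1), free (3, 3, 4, 5)); after release of (3, 0, 0, 0) the pool is (6, 3, 4, 5)
  run task-7 (needs (6, 1, 3, 5), free (6, 3, 4, 5)); after release of (0, 2, 2, 3) the pool is (6, 5, 6, 8)
  run task-3 (needs (4, 1, 5, 5), free (6, 5, 6, 8)); after release of (1, 1, 1, 1) the pool is (7, 6, 7, 9)
  run task-5 (needs (1, 5, 4, 2), free (7, 6, 7, 9)); after release of (3, 0, 0, 3) the pool is (10, 6, 7, 12)
  run task-2 (needs (4, 2, 0, 6), free (10, 6, 7, 12)); after release of (1, 2, 2, 3) the pool is (11, 8, 9, 15)


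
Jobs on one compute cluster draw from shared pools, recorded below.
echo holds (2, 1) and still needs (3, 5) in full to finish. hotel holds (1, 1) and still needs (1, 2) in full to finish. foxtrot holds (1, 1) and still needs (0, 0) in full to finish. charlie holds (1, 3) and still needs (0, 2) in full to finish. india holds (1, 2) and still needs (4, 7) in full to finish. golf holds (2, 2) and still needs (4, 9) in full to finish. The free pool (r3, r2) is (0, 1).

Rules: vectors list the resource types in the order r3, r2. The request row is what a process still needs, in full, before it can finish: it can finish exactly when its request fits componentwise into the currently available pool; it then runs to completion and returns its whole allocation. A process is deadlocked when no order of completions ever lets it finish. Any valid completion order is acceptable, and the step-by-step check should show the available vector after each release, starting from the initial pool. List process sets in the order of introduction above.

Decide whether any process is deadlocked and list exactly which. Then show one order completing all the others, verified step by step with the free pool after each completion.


Nothing here is deadlocked.
Key observation: there is always a runnable process — foxtrot first — so the state unwinds completely.
A valid finishing order for the others: foxtrot, charlie, hotel, echo, india, golf. Verifying each step:
  pool = (0, 1)
  foxtrot: need (0, 0) fits (0, 1); releases (1, 1), pool now (1, 2)
  charlie: need (0, 2) fits (1, 2); releases (1, 3), pool now (2, 5)
  hotel: need (1, 2) fits (2, 5); releases (1, 1), pool now (3, 6)
  echo: need (3, 5) fits (3, 6); releases (2, 1), pool now (5, 7)
  india: need (4, 7) fits (5, 7); releases (1, 2), pool now (6, 9)
  golf: need (4, 9) fits (6, 9); releases (2, 2), pool now (8, 11)
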